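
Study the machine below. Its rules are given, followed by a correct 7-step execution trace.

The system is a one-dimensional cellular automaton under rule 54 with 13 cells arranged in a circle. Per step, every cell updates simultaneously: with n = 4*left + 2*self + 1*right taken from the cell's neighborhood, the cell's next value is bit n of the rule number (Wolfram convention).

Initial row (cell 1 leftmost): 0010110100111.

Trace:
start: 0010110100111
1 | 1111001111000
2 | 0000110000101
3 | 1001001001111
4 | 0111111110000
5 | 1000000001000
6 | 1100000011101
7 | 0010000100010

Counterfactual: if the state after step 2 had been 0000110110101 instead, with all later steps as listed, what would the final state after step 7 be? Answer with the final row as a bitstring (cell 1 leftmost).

0010000100010

state after step 2 := 0000110110101
3 | 1001001001111
4 | 0111111110000
5 | 1000000001000
6 | 1100000011101
7 | 0010000100010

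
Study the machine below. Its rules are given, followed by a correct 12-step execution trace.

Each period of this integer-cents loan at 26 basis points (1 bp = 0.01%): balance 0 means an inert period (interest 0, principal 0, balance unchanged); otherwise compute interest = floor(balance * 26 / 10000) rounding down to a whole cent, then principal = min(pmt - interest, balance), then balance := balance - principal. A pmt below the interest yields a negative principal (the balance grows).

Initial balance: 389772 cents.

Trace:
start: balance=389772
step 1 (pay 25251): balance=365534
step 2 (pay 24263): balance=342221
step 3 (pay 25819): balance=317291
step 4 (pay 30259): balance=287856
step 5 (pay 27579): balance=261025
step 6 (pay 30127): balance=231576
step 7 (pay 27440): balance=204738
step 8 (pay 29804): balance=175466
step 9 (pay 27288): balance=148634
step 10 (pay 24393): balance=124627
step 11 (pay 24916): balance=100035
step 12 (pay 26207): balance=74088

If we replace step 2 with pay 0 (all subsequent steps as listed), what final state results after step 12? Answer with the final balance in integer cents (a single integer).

(re-executing from step 2 with the substitution; state before step 2: balance=365534)
step 2 (pay 0): balance=366484
step 3 (pay 25819): balance=341617
step 4 (pay 30259): balance=312246
step 5 (pay 27579): balance=285478
step 6 (pay 30127): balance=256093
step 7 (pay 27440): balance=229318
step 8 (pay 29804): balance=200110
step 9 (pay 27288): balance=173342
step 10 (pay 24393): balance=149399
step 11 (pay 24916): balance=124871
step 12 (pay 26207): balance=98988

98988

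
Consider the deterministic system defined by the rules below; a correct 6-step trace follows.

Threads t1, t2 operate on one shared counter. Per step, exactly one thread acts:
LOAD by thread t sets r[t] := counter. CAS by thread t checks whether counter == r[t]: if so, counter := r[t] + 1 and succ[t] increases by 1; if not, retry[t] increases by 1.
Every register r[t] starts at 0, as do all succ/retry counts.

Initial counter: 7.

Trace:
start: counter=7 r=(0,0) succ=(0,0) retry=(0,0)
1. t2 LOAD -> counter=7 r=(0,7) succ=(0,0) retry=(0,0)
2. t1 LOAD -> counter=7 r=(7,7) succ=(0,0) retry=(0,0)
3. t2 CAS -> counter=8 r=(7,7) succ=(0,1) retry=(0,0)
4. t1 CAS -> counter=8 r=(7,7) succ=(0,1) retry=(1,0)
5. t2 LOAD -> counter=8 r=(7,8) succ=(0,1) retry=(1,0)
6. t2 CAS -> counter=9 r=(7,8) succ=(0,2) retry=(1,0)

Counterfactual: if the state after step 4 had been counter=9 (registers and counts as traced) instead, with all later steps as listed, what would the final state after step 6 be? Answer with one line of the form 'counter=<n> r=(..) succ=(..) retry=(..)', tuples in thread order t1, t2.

state after step 4 := counter=9 r=(7,7) succ=(0,1) retry=(1,0)
5. t2 LOAD -> counter=9 r=(7,9) succ=(0,1) retry=(1,0)
6. t2 CAS -> counter=10 r=(7,9) succ=(0,2) retry=(1,0)

counter=10 r=(7,9) succ=(0,2) retry=(1,0)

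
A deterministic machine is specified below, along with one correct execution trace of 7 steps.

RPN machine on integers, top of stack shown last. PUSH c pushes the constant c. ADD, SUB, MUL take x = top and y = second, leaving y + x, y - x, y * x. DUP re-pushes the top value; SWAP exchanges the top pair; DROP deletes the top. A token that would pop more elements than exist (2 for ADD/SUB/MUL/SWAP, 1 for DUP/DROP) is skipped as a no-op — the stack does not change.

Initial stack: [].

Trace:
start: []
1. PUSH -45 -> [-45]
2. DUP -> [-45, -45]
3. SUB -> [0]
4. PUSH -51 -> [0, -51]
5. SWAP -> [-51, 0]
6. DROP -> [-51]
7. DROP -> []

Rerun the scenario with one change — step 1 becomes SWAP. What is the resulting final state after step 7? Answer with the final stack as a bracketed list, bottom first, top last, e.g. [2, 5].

[]

(re-executing from step 1 with the substitution; state before step 1: [])
1. SWAP -> []
2. DUP -> []
3. SUB -> []
4. PUSH -51 -> [-51]
5. SWAP -> [-51]
6. DROP -> []
7. DROP -> []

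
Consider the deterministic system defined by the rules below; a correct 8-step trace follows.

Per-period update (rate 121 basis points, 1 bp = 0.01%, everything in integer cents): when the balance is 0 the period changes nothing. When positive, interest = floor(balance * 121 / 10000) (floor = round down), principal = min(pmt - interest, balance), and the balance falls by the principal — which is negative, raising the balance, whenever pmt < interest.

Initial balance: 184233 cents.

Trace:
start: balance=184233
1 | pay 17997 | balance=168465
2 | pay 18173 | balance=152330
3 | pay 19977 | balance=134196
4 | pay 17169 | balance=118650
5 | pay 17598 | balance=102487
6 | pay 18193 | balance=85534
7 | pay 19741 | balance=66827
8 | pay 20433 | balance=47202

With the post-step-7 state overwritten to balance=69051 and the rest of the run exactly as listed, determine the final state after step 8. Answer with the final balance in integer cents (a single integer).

state after step 7 := balance=69051
8 | pay 20433 | balance=49453

49453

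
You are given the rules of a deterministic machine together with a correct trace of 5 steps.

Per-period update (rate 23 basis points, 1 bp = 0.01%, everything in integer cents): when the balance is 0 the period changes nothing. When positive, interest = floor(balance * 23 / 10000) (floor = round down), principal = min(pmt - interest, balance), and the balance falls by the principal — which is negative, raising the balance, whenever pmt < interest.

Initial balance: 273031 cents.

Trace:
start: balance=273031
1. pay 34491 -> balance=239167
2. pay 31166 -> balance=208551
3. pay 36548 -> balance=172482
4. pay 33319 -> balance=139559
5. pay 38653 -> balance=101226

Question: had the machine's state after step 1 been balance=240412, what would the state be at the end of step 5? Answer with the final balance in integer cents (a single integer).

state after step 1 := balance=240412
2. pay 31166 -> balance=209798
3. pay 36548 -> balance=173732
4. pay 33319 -> balance=140812
5. pay 38653 -> balance=102482

102482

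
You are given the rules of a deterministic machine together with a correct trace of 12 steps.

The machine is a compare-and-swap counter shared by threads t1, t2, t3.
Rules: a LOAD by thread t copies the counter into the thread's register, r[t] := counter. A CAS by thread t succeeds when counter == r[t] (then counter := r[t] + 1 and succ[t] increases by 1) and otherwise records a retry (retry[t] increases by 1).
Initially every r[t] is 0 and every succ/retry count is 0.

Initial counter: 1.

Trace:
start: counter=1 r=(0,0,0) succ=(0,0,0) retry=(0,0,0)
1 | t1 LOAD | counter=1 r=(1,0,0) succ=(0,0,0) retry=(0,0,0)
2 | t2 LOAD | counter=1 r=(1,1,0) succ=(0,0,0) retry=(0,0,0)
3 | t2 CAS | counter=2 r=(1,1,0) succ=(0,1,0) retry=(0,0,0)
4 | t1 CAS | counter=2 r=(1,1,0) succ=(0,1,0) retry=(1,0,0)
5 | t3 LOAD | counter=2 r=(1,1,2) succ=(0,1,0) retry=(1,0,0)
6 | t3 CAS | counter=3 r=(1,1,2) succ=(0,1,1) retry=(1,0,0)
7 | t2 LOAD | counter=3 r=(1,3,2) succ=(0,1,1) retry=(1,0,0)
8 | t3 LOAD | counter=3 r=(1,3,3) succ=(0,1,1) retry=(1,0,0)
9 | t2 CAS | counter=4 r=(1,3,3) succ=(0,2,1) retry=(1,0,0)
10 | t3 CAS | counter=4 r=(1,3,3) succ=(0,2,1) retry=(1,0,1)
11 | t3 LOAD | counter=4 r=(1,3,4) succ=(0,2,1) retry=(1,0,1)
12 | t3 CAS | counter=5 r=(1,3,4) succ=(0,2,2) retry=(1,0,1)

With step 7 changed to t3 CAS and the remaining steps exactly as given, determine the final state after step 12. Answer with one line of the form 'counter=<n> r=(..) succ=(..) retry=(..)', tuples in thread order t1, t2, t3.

(re-executing from step 7 with the substitution; state before step 7: counter=3 r=(1,1,2) succ=(0,1,1) retry=(1,0,0))
7 | t3 CAS | counter=3 r=(1,1,2) succ=(0,1,1) retry=(1,0,1)
8 | t3 LOAD | counter=3 r=(1,1,3) succ=(0,1,1) retry=(1,0,1)
9 | t2 CAS | counter=3 r=(1,1,3) succ=(0,1,1) retry=(1,1,1)
10 | t3 CAS | counter=4 r=(1,1,3) succ=(0,1,2) retry=(1,1,1)
11 | t3 LOAD | counter=4 r=(1,1,4) succ=(0,1,2) retry=(1,1,1)
12 | t3 CAS | counter=5 r=(1,1,4) succ=(0,1,3) retry=(1,1,1)

counter=5 r=(1,1,4) succ=(0,1,3) retry=(1,1,1)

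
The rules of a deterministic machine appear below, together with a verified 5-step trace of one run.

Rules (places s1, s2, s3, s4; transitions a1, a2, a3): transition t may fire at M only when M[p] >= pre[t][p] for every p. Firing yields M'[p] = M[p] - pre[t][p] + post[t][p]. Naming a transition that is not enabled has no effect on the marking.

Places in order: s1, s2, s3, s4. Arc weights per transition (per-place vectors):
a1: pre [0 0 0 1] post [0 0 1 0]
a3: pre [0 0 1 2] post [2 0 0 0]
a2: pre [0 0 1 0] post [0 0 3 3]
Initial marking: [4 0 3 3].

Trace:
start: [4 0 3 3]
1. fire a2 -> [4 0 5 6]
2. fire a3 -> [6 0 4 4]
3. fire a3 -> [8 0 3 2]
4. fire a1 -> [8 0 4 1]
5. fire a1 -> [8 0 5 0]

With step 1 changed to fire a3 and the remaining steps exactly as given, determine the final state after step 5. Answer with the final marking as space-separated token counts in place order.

6 0 3 0

(re-executing from step 1 with the substitution; state before step 1: [4 0 3 3])
1. fire a3 -> [6 0 2 1]
2. fire a3 -> [6 0 2 1]
3. fire a3 -> [6 0 2 1]
4. fire a1 -> [6 0 3 0]
5. fire a1 -> [6 0 3 0]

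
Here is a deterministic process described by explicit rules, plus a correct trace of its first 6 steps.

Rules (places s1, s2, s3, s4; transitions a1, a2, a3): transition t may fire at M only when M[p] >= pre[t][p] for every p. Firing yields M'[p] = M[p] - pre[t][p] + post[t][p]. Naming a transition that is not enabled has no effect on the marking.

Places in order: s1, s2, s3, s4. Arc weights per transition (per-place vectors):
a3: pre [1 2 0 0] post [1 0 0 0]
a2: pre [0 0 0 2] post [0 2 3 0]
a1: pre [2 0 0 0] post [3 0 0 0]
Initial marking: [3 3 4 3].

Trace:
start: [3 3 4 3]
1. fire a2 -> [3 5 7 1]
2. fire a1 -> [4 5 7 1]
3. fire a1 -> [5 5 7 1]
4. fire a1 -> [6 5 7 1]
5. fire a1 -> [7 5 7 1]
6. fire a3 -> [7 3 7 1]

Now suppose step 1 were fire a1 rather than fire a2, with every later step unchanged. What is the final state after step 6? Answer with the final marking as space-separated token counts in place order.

8 1 4 3

(re-executing from step 1 with the substitution; state before step 1: [3 3 4 3])
1. fire a1 -> [4 3 4 3]
2. fire a1 -> [5 3 4 3]
3. fire a1 -> [6 3 4 3]
4. fire a1 -> [7 3 4 3]
5. fire a1 -> [8 3 4 3]
6. fire a3 -> [8 1 4 3]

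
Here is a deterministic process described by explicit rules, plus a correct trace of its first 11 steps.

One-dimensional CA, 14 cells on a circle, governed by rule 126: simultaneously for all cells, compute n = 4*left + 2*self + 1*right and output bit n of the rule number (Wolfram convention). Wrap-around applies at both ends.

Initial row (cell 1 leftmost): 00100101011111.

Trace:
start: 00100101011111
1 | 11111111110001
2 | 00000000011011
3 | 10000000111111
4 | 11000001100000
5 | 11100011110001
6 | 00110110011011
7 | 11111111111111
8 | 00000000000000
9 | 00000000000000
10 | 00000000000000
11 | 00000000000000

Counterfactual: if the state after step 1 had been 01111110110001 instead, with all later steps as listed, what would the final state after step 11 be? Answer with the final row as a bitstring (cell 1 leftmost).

00000001100110

state after step 1 := 01111110110001
2 | 11000011111011
3 | 01100110001110
4 | 11111111011011
5 | 00000001111110
6 | 00000011000011
7 | 10000111100111
8 | 11001100111100
9 | 11111111100111
10 | 00000000111100
11 | 00000001100110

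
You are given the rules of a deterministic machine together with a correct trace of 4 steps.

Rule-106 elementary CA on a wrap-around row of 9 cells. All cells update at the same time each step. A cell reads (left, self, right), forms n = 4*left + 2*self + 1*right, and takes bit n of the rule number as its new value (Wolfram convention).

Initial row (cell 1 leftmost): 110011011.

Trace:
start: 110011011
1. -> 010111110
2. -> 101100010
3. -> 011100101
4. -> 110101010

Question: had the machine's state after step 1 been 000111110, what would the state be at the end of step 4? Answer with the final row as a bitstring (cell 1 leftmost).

110101000

state after step 1 := 000111110
2. -> 001100010
3. -> 011100100
4. -> 110101000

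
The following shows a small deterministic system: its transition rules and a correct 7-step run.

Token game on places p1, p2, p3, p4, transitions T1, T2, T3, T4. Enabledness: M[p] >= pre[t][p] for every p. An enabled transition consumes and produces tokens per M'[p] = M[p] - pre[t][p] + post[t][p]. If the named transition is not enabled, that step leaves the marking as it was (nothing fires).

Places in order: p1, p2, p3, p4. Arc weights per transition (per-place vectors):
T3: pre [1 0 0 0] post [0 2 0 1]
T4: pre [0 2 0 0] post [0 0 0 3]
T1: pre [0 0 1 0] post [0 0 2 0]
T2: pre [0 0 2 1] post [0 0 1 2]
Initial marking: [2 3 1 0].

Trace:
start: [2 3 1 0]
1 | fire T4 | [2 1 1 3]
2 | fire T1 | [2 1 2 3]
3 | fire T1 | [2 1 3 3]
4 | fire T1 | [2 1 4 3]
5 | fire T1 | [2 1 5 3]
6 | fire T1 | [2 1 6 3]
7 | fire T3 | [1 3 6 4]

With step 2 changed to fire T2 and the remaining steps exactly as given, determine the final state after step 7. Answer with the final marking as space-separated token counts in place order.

(re-executing from step 2 with the substitution; state before step 2: [2 1 1 3])
2 | fire T2 | [2 1 1 3]
3 | fire T1 | [2 1 2 3]
4 | fire T1 | [2 1 3 3]
5 | fire T1 | [2 1 4 3]
6 | fire T1 | [2 1 5 3]
7 | fire T3 | [1 3 5 4]

1 3 5 4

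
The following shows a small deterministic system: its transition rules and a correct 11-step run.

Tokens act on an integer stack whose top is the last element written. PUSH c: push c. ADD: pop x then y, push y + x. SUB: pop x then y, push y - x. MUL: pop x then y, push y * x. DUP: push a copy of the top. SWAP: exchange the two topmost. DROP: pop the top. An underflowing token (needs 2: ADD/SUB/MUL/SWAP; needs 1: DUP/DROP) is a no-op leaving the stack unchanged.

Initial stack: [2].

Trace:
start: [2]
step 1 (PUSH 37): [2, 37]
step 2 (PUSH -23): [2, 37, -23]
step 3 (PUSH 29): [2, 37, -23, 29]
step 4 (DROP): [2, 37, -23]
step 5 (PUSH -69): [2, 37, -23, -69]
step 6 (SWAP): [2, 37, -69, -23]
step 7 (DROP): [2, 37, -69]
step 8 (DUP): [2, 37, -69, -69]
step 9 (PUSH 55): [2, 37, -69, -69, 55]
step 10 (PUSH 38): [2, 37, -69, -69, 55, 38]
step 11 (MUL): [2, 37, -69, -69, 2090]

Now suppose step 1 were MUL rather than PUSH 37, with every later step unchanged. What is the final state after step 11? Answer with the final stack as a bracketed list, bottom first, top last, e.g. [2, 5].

[2, -69, -69, 2090]

(re-executing from step 1 with the substitution; state before step 1: [2])
step 1 (MUL): [2]
step 2 (PUSH -23): [2, -23]
step 3 (PUSH 29): [2, -23, 29]
step 4 (DROP): [2, -23]
step 5 (PUSH -69): [2, -23, -69]
step 6 (SWAP): [2, -69, -23]
step 7 (DROP): [2, -69]
step 8 (DUP): [2, -69, -69]
step 9 (PUSH 55): [2, -69, -69, 55]
step 10 (PUSH 38): [2, -69, -69, 55, 38]
step 11 (MUL): [2, -69, -69, 2090]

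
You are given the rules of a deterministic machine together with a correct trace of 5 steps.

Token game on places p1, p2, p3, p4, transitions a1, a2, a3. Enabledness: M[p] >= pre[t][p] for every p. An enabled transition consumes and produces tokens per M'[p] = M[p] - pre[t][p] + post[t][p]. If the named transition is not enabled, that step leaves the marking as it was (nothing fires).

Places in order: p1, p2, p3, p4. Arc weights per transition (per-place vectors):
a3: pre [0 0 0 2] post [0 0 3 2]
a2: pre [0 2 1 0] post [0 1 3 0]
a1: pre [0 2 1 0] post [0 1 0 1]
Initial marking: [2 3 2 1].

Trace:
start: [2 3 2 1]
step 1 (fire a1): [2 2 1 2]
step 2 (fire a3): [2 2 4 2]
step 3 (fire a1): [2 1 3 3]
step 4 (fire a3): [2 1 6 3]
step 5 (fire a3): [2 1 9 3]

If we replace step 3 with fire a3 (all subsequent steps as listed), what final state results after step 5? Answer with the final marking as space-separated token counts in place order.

(re-executing from step 3 with the substitution; state before step 3: [2 2 4 2])
step 3 (fire a3): [2 2 7 2]
step 4 (fire a3): [2 2 10 2]
step 5 (fire a3): [2 2 13 2]

2 2 13 2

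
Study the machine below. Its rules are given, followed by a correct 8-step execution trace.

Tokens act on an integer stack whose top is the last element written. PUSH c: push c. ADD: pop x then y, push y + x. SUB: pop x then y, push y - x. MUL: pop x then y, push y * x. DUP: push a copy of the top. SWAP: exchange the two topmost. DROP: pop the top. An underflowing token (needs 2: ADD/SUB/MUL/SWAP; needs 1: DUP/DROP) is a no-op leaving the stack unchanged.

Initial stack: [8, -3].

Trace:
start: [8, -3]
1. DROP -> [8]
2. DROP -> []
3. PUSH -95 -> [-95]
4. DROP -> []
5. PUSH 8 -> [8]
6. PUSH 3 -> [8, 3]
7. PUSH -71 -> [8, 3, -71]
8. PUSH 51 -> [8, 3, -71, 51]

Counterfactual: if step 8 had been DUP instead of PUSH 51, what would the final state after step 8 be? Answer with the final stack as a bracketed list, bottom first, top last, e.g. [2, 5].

(re-executing from step 8 with the substitution; state before step 8: [8, 3, -71])
8. DUP -> [8, 3, -71, -71]

[8, 3, -71, -71]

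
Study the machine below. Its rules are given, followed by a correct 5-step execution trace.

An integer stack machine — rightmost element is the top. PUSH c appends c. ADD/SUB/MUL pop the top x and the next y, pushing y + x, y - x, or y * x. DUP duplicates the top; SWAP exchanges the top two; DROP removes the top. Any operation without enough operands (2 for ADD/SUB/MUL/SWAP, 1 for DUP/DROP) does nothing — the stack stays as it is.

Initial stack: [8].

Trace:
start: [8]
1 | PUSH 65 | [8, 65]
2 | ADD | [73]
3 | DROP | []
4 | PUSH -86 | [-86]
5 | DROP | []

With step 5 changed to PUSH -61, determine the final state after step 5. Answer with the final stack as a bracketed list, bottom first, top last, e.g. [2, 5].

[-86, -61]

(re-executing from step 5 with the substitution; state before step 5: [-86])
5 | PUSH -61 | [-86, -61]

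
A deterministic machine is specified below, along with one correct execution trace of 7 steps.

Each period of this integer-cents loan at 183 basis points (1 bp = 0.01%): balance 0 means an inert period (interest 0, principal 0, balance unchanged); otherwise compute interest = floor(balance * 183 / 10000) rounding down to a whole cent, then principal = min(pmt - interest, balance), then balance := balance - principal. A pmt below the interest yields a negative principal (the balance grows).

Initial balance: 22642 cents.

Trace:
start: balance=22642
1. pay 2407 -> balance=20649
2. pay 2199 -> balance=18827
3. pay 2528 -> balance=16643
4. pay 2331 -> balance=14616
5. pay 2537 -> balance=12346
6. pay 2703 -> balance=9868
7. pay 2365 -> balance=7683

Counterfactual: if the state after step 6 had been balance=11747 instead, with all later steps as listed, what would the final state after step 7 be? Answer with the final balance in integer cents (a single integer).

state after step 6 := balance=11747
7. pay 2365 -> balance=9596

9596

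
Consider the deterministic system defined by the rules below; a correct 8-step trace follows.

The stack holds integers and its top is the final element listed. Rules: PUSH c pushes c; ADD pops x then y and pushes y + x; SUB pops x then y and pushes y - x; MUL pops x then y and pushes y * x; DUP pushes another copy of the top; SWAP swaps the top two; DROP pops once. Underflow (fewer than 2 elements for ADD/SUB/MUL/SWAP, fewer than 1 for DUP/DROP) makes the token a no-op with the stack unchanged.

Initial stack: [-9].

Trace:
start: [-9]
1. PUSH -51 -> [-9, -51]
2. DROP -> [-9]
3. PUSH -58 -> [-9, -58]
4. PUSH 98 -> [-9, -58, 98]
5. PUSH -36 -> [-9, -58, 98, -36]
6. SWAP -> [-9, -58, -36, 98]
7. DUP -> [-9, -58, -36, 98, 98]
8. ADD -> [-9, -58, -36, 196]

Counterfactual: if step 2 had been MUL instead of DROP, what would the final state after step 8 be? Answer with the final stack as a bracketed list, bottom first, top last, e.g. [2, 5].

(re-executing from step 2 with the substitution; state before step 2: [-9, -51])
2. MUL -> [459]
3. PUSH -58 -> [459, -58]
4. PUSH 98 -> [459, -58, 98]
5. PUSH -36 -> [459, -58, 98, -36]
6. SWAP -> [459, -58, -36, 98]
7. DUP -> [459, -58, -36, 98, 98]
8. ADD -> [459, -58, -36, 196]

[459, -58, -36, 196]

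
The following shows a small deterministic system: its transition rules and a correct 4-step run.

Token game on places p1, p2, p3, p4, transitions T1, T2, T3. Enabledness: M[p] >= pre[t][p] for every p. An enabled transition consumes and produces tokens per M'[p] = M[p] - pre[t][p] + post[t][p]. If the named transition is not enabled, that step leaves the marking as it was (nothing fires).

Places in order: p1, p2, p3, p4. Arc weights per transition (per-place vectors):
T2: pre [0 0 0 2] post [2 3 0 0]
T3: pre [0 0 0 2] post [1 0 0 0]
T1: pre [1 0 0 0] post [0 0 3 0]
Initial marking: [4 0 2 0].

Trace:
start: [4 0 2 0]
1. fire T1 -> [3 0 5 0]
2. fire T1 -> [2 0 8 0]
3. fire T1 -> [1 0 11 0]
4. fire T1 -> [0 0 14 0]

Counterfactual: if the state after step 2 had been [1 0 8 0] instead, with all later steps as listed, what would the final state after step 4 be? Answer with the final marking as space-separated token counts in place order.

0 0 11 0

state after step 2 := [1 0 8 0]
3. fire T1 -> [0 0 11 0]
4. fire T1 -> [0 0 11 0]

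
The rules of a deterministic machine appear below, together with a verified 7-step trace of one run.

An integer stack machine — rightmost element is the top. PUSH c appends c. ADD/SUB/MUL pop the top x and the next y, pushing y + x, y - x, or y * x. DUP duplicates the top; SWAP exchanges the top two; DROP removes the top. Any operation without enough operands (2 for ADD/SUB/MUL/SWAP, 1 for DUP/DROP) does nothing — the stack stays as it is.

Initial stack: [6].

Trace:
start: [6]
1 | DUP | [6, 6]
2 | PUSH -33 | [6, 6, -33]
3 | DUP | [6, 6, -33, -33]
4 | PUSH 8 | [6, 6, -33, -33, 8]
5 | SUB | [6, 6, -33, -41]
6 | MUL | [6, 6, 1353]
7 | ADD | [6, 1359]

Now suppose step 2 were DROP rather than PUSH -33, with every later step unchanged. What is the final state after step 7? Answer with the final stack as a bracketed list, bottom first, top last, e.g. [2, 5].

[-12]

(re-executing from step 2 with the substitution; state before step 2: [6, 6])
2 | DROP | [6]
3 | DUP | [6, 6]
4 | PUSH 8 | [6, 6, 8]
5 | SUB | [6, -2]
6 | MUL | [-12]
7 | ADD | [-12]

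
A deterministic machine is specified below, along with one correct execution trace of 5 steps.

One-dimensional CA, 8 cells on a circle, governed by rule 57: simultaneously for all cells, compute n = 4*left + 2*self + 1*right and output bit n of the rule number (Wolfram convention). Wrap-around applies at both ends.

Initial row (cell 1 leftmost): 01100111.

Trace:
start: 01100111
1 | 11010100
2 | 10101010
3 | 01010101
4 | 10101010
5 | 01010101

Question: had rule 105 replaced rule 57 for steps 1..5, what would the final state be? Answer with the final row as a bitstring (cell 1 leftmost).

11100101

(re-executing steps 1..5 under rule 105; state before step 1: 01100111)
1 | 11100101
2 | 00100011
3 | 00001011
4 | 01100111
5 | 11100101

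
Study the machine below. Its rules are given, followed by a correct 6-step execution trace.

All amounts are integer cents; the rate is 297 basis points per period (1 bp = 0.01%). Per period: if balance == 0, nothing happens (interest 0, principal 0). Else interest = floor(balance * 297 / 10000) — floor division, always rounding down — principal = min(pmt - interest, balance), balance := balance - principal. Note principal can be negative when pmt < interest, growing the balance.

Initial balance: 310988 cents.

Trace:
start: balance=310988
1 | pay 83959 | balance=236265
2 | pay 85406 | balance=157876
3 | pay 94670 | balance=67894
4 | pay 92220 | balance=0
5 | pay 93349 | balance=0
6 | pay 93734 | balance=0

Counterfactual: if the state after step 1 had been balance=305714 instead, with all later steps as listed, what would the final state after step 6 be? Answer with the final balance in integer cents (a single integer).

0

state after step 1 := balance=305714
2 | pay 85406 | balance=229387
3 | pay 94670 | balance=141529
4 | pay 92220 | balance=53512
5 | pay 93349 | balance=0
6 | pay 93734 | balance=0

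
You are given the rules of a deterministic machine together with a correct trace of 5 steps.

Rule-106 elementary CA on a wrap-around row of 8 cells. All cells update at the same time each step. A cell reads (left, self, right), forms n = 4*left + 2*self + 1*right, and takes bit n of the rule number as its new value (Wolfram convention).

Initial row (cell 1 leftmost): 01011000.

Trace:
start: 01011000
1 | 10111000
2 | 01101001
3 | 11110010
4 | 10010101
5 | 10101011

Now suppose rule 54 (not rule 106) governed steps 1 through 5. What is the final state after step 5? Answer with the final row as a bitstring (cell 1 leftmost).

00001010

(re-executing steps 1..5 under rule 54; state before step 1: 01011000)
1 | 11100100
2 | 00011111
3 | 10100000
4 | 11110001
5 | 00001010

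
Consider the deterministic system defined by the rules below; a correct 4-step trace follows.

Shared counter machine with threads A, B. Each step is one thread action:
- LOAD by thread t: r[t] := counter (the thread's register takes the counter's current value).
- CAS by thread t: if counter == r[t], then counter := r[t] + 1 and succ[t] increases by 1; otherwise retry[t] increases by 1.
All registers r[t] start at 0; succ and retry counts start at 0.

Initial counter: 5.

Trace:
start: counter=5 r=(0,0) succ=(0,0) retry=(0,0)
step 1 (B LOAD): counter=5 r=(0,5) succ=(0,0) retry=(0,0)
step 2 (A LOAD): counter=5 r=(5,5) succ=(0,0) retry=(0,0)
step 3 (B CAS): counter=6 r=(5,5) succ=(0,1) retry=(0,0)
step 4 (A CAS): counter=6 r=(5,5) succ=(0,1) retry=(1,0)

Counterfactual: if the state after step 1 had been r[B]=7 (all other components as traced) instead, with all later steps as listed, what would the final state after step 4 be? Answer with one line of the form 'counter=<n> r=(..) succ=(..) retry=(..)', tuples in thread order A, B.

counter=6 r=(5,7) succ=(1,0) retry=(0,1)

state after step 1 := counter=5 r=(0,7) succ=(0,0) retry=(0,0)
step 2 (A LOAD): counter=5 r=(5,7) succ=(0,0) retry=(0,0)
step 3 (B CAS): counter=5 r=(5,7) succ=(0,0) retry=(0,1)
step 4 (A CAS): counter=6 r=(5,7) succ=(1,0) retry=(0,1)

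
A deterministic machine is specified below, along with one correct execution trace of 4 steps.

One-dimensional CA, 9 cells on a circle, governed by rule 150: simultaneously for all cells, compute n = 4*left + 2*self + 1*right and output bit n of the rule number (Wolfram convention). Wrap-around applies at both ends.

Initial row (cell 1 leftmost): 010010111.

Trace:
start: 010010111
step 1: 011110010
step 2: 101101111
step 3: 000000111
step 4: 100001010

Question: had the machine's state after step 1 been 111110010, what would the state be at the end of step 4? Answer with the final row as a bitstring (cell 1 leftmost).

state after step 1 := 111110010
step 2: 011101110
step 3: 101000101
step 4: 001101100

001101100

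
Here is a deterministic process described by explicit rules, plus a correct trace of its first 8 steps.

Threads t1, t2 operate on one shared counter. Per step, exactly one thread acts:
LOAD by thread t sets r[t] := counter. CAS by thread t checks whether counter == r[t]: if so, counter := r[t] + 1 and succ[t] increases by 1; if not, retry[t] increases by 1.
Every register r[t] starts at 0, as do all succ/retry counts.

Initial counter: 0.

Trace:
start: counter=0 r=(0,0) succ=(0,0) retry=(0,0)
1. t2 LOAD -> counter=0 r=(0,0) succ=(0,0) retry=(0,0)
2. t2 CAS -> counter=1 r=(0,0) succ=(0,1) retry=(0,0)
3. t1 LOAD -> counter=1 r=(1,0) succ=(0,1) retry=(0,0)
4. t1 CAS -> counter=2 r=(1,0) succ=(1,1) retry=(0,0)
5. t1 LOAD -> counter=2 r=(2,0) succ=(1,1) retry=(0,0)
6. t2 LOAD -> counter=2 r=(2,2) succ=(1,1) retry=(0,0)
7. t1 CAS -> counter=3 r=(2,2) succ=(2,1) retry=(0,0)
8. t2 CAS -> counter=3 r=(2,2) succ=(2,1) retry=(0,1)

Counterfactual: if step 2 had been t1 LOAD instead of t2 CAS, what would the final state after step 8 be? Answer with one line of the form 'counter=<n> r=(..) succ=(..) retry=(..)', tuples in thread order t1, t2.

(re-executing from step 2 with the substitution; state before step 2: counter=0 r=(0,0) succ=(0,0) retry=(0,0))
2. t1 LOAD -> counter=0 r=(0,0) succ=(0,0) retry=(0,0)
3. t1 LOAD -> counter=0 r=(0,0) succ=(0,0) retry=(0,0)
4. t1 CAS -> counter=1 r=(0,0) succ=(1,0) retry=(0,0)
5. t1 LOAD -> counter=1 r=(1,0) succ=(1,0) retry=(0,0)
6. t2 LOAD -> counter=1 r=(1,1) succ=(1,0) retry=(0,0)
7. t1 CAS -> counter=2 r=(1,1) succ=(2,0) retry=(0,0)
8. t2 CAS -> counter=2 r=(1,1) succ=(2,0) retry=(0,1)

counter=2 r=(1,1) succ=(2,0) retry=(0,1)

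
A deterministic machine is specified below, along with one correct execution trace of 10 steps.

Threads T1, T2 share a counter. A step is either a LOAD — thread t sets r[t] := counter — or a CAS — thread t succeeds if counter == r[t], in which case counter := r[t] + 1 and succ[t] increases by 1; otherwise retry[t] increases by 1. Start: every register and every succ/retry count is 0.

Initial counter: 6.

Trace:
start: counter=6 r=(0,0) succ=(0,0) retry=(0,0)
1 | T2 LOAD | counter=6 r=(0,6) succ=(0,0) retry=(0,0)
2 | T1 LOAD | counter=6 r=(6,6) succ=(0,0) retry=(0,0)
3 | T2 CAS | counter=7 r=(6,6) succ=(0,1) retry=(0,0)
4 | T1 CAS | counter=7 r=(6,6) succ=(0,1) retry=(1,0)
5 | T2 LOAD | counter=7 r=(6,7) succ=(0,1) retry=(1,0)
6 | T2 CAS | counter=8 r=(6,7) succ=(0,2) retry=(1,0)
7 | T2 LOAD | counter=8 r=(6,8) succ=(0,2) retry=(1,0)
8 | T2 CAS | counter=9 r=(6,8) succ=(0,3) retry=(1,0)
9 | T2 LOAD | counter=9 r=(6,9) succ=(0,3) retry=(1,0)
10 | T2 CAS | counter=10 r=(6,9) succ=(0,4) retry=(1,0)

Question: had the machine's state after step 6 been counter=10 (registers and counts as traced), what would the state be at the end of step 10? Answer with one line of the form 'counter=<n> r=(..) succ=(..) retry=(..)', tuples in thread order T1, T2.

counter=12 r=(6,11) succ=(0,4) retry=(1,0)

state after step 6 := counter=10 r=(6,7) succ=(0,2) retry=(1,0)
7 | T2 LOAD | counter=10 r=(6,10) succ=(0,2) retry=(1,0)
8 | T2 CAS | counter=11 r=(6,10) succ=(0,3) retry=(1,0)
9 | T2 LOAD | counter=11 r=(6,11) succ=(0,3) retry=(1,0)
10 | T2 CAS | counter=12 r=(6,11) succ=(0,4) retry=(1,0)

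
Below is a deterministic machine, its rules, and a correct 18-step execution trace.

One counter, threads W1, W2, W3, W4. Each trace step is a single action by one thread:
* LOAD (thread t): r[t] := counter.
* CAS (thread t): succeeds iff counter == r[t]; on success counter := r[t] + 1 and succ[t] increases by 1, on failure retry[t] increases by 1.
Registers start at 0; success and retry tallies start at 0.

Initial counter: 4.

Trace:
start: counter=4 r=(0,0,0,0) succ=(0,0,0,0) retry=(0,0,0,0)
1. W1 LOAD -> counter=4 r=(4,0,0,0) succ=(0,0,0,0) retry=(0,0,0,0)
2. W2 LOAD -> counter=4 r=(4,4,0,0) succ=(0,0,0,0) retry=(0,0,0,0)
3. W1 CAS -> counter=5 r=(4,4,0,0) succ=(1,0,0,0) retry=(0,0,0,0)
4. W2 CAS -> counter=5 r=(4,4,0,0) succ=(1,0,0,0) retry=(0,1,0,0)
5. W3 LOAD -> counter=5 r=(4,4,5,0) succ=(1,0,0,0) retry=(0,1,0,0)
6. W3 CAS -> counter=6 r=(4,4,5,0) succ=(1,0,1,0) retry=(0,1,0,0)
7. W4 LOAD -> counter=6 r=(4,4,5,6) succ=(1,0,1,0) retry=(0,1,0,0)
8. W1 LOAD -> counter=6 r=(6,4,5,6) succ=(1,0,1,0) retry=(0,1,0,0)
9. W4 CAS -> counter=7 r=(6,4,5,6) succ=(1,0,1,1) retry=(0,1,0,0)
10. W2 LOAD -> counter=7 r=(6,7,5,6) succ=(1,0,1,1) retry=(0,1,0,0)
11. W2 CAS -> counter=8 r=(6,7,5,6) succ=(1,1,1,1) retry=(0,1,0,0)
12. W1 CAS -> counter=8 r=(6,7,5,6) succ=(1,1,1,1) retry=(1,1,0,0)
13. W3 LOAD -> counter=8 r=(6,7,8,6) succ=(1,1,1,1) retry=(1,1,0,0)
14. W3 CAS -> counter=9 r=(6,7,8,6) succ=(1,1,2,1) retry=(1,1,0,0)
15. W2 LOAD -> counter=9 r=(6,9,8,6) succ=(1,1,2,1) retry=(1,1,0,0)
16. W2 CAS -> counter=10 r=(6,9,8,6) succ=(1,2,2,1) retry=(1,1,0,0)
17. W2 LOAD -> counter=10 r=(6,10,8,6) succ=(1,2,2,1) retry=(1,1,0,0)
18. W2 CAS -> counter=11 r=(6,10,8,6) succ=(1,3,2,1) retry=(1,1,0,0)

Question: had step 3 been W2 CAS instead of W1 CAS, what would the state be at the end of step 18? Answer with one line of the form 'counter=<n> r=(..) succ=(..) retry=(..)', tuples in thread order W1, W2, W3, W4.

counter=11 r=(6,10,8,6) succ=(0,4,2,1) retry=(1,1,0,0)

(re-executing from step 3 with the substitution; state before step 3: counter=4 r=(4,4,0,0) succ=(0,0,0,0) retry=(0,0,0,0))
3. W2 CAS -> counter=5 r=(4,4,0,0) succ=(0,1,0,0) retry=(0,0,0,0)
4. W2 CAS -> counter=5 r=(4,4,0,0) succ=(0,1,0,0) retry=(0,1,0,0)
5. W3 LOAD -> counter=5 r=(4,4,5,0) succ=(0,1,0,0) retry=(0,1,0,0)
6. W3 CAS -> counter=6 r=(4,4,5,0) succ=(0,1,1,0) retry=(0,1,0,0)
7. W4 LOAD -> counter=6 r=(4,4,5,6) succ=(0,1,1,0) retry=(0,1,0,0)
8. W1 LOAD -> counter=6 r=(6,4,5,6) succ=(0,1,1,0) retry=(0,1,0,0)
9. W4 CAS -> counter=7 r=(6,4,5,6) succ=(0,1,1,1) retry=(0,1,0,0)
10. W2 LOAD -> counter=7 r=(6,7,5,6) succ=(0,1,1,1) retry=(0,1,0,0)
11. W2 CAS -> counter=8 r=(6,7,5,6) succ=(0,2,1,1) retry=(0,1,0,0)
12. W1 CAS -> counter=8 r=(6,7,5,6) succ=(0,2,1,1) retry=(1,1,0,0)
13. W3 LOAD -> counter=8 r=(6,7,8,6) succ=(0,2,1,1) retry=(1,1,0,0)
14. W3 CAS -> counter=9 r=(6,7,8,6) succ=(0,2,2,1) retry=(1,1,0,0)
15. W2 LOAD -> counter=9 r=(6,9,8,6) succ=(0,2,2,1) retry=(1,1,0,0)
16. W2 CAS -> counter=10 r=(6,9,8,6) succ=(0,3,2,1) retry=(1,1,0,0)
17. W2 LOAD -> counter=10 r=(6,10,8,6) succ=(0,3,2,1) retry=(1,1,0,0)
18. W2 CAS -> counter=11 r=(6,10,8,6) succ=(0,4,2,1) retry=(1,1,0,0)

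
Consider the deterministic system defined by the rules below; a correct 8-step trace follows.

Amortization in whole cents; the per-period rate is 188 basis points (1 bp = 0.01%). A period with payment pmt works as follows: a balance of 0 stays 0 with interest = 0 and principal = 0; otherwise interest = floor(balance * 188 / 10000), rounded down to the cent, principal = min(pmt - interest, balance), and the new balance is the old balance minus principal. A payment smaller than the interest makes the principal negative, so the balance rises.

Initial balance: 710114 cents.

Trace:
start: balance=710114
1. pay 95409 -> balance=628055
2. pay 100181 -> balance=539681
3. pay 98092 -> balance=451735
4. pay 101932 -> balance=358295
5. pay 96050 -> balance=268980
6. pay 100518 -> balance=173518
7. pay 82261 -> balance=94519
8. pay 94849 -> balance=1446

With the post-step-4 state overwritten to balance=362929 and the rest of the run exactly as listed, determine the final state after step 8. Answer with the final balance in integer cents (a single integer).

state after step 4 := balance=362929
5. pay 96050 -> balance=273702
6. pay 100518 -> balance=178329
7. pay 82261 -> balance=99420
8. pay 94849 -> balance=6440

6440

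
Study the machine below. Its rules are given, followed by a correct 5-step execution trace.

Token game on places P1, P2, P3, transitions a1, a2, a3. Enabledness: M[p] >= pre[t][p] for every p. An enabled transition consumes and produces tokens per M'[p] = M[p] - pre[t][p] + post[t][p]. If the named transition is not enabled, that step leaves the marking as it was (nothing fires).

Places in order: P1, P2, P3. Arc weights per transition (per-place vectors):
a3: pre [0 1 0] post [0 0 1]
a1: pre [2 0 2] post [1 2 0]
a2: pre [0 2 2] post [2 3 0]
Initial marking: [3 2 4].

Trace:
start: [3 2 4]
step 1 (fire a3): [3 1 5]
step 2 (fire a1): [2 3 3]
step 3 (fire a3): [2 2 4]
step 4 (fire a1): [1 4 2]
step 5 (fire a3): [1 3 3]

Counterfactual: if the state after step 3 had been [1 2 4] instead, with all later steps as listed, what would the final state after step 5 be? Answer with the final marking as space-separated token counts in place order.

1 1 5

state after step 3 := [1 2 4]
step 4 (fire a1): [1 2 4]
step 5 (fire a3): [1 1 5]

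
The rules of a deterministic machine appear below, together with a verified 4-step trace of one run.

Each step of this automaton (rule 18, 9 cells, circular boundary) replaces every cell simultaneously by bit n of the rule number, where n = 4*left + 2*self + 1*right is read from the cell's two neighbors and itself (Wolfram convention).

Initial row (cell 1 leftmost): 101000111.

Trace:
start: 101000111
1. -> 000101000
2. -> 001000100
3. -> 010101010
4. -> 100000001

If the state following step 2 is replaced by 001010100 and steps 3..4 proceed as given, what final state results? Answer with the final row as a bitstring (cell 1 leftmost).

state after step 2 := 001010100
3. -> 010000010
4. -> 101000101

101000101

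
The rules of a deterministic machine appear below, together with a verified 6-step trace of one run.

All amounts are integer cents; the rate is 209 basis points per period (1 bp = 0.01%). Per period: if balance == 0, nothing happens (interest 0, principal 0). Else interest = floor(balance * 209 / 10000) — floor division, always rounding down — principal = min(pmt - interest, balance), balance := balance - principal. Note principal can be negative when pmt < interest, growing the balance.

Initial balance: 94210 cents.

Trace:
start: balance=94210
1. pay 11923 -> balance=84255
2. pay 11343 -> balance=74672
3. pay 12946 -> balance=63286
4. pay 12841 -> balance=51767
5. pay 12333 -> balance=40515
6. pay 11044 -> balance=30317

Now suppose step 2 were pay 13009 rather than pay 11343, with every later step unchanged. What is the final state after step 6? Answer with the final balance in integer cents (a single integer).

(re-executing from step 2 with the substitution; state before step 2: balance=84255)
2. pay 13009 -> balance=73006
3. pay 12946 -> balance=61585
4. pay 12841 -> balance=50031
5. pay 12333 -> balance=38743
6. pay 11044 -> balance=28508

28508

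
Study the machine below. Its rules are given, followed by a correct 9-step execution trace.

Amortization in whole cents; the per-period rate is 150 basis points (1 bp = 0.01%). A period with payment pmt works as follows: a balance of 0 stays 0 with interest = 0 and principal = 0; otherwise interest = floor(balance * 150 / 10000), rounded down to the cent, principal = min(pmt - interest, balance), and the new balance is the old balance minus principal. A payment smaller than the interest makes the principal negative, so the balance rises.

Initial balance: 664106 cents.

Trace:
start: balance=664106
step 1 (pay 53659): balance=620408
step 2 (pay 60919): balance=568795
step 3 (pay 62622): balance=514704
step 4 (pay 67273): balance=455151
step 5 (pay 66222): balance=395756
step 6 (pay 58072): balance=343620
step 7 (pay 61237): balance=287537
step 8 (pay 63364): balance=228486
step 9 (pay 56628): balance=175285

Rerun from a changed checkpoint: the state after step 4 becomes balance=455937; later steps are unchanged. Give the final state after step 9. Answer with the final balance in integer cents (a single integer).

176131

state after step 4 := balance=455937
step 5 (pay 66222): balance=396554
step 6 (pay 58072): balance=344430
step 7 (pay 61237): balance=288359
step 8 (pay 63364): balance=229320
step 9 (pay 56628): balance=176131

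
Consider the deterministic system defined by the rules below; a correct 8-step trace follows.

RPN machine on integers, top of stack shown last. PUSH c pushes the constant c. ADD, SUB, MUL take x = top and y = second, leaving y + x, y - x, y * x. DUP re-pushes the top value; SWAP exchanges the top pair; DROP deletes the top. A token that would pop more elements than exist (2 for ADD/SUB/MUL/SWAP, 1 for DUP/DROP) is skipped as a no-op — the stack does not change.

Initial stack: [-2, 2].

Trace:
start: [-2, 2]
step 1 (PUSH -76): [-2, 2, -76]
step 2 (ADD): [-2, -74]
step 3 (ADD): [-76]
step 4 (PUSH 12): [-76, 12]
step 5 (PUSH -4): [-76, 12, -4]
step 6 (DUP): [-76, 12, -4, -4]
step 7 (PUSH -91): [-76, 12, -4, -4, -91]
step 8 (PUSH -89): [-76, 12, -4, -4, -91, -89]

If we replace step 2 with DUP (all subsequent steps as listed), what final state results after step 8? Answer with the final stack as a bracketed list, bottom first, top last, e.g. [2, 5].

[-2, 2, -152, 12, -4, -4, -91, -89]

(re-executing from step 2 with the substitution; state before step 2: [-2, 2, -76])
step 2 (DUP): [-2, 2, -76, -76]
step 3 (ADD): [-2, 2, -152]
step 4 (PUSH 12): [-2, 2, -152, 12]
step 5 (PUSH -4): [-2, 2, -152, 12, -4]
step 6 (DUP): [-2, 2, -152, 12, -4, -4]
step 7 (PUSH -91): [-2, 2, -152, 12, -4, -4, -91]
step 8 (PUSH -89): [-2, 2, -152, 12, -4, -4, -91, -89]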